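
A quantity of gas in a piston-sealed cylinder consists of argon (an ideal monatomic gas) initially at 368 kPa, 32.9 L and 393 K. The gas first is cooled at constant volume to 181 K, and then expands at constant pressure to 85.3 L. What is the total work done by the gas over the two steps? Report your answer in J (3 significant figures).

Step 1 (isochoric): W = 0 (constant volume).
After step 1: P = 169.5 kPa (V unchanged).
Step 2 (isobaric): W = PΔV = (169.5 kPa)(85.3 − 32.9 L) = 8881 J.
W_total = 0 + 8881 = 8881 J.

W_total ≈ 8880 J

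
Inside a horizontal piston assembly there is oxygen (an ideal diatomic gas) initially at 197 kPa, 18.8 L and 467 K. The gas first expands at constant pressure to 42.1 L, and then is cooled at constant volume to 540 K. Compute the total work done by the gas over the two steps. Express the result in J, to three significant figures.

W_total ≈ 4590 J

Step 1 (isobaric): W = PΔV = (197 kPa)(42.1 − 18.8 L) = 4590 J.
Step 2 (isochoric): W = 0 (constant volume).
W_total = 4590 + 0 = 4590 J.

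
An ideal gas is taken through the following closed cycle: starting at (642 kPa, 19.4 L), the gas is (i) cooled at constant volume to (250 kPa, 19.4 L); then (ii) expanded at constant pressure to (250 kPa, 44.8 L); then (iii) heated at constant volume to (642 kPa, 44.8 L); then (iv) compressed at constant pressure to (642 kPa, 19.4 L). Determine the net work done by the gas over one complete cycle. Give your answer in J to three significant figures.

Constant-volume legs do no work.
W(ii) = (250)(44.8 − 19.4) = 6350 J; W(iv) = (642)(19.4 − 44.8) = -16307 J.
W_net = 6350 − 16307 = -9957 J (the counter-clockwise enclosed area).

W_net ≈ -9960 J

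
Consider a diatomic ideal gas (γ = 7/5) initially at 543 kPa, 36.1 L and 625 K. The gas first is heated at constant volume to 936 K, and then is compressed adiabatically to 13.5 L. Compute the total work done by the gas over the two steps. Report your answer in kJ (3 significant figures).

Step 1 (isochoric): W = 0 (constant volume).
After step 1: P = 813.2 kPa (V unchanged).
Step 2 (adiabatic): W = (P₁V₁ − P₂V₂)/(γ−1) = (29356 − 43508)/0.4 = -35380 J.
W_total = 0 − 35380 = -35380 J.

W_total ≈ -35.4 kJ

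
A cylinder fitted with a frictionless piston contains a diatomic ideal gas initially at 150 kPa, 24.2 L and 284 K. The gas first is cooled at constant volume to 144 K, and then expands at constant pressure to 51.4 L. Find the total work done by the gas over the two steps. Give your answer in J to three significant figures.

Step 1 (isochoric): W = 0 (constant volume).
After step 1: P = 76.06 kPa (V unchanged).
Step 2 (isobaric): W = PΔV = (76.06 kPa)(51.4 − 24.2 L) = 2069 J.
W_total = 0 + 2069 = 2069 J.

W_total ≈ 2070 J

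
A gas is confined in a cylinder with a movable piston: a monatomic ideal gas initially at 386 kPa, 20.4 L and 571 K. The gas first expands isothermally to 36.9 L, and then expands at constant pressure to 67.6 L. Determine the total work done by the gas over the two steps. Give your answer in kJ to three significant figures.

Step 1 (isothermal): W = P₁V₁ ln(V₂/V₁) = (7874) ln(36.9/20.4) = 4667 J.
After step 1: P = 213.4 kPa, V = 36.9 L, T = 571 K.
Step 2 (isobaric): W = PΔV = (213.4 kPa)(67.6 − 36.9 L) = 6551 J.
W_total = 4667 + 6551 = 11218 J.

W_total ≈ 11.2 kJ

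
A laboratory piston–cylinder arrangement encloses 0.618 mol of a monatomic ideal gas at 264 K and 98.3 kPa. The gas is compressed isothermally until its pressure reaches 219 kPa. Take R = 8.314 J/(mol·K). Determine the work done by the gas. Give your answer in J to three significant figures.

W ≈ -1090 J

Isothermal process: W = nRT ln(V₂/V₁) = nRT ln(P₁/P₂).
W = (0.618)(8.314)(264) × ln(98.3/219)
  = 1356 × ln(0.4489) = 1356 × -0.801
W_by_gas = -1087 J.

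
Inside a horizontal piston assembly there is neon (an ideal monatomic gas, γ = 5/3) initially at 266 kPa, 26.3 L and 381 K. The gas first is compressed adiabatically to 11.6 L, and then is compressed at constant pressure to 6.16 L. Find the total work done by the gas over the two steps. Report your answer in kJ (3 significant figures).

Step 1 (adiabatic): W = (P₁V₁ − P₂V₂)/(γ−1) = (6996 − 12074)/0.667 = -7617 J.
After step 1: P = 1041 kPa, V = 11.6 L, T = 657.5 K.
Step 2 (isobaric): W = PΔV = (1041 kPa)(6.16 − 11.6 L) = -5662 J.
W_total = -7617 − 5662 = -13279 J.

W_total ≈ -13.3 kJ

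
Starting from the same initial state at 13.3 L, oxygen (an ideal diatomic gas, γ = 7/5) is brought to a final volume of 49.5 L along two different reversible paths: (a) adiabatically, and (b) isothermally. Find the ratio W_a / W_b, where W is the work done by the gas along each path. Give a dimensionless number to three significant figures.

Path (a) adiabatic: W = P₁V₁(1 − (V₁/V₂)^(γ−1))/(γ−1) → W_a/(P₁V₁) = 1.022.
Path (b) isothermal: W = P₁V₁ ln(V₂/V₁) → W_b/(P₁V₁) = 1.314.
W_a / W_b = 1.022 / 1.314 = 0.7777.

W_a / W_b ≈ 0.778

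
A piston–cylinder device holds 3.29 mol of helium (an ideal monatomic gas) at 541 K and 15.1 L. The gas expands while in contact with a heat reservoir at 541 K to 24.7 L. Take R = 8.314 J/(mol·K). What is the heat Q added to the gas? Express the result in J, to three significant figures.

Q ≈ 7280 J

Isothermal ⇒ ΔU = 0, so Q = W = nRT ln(V₂/V₁).
Q = (3.29)(8.314)(541) ln(24.7/15.1) = 14798 × 0.4921 = 7282 J.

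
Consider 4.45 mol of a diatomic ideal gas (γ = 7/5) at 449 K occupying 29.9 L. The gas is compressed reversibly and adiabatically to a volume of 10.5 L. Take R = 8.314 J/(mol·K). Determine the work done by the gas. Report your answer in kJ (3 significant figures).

Adiabatic: TV^(γ−1) = const with γ = 7/5.
T₂ = T₁ (V₁/V₂)^(γ−1) = 449 × (29.9/10.5)^0.4 = 449 × 1.52 = 682.4 K.
W_by = nCᵥ(T₁ − T₂) = (4.45)(20.79)(449 − 682.4) = -21588 J.

W ≈ -21.6 kJ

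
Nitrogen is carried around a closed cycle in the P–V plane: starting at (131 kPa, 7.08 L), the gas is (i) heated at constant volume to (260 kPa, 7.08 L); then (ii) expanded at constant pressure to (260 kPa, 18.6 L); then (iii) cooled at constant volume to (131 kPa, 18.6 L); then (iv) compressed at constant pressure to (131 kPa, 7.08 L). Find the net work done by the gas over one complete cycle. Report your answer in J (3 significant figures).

Constant-volume legs do no work.
W(ii) = (260)(18.6 − 7.08) = 2995 J; W(iv) = (131)(7.08 − 18.6) = -1509 J.
W_net = 2995 − 1509 = 1486 J (the clockwise enclosed area).

W_net ≈ 1490 J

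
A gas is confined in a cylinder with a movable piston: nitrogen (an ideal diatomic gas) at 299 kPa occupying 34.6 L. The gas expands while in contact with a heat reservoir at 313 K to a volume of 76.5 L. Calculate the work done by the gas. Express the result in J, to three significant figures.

W ≈ 8210 J

Isothermal: W = nRT ln(V₂/V₁) = P₁V₁ ln(V₂/V₁).
P₁V₁ = (299 kPa)(34.6 L) = 10345 J.
W = 10345 × ln(76.5/34.6) = 10345 × 0.7934
W_by_gas = 8208 J.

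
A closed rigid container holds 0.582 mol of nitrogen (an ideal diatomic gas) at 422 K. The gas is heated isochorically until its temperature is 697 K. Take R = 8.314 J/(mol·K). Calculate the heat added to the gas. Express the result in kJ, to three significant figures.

Constant volume ⇒ W = 0, so Q = ΔU = nCᵥΔT with Cᵥ = 5R/2 = 20.79 J/(mol·K).
ΔU = (0.582)(20.79)(697 − 422) = 3327 J.

Q ≈ 3.33 kJ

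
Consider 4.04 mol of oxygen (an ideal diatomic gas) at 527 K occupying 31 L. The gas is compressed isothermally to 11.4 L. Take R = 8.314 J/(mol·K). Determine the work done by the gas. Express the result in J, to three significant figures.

W ≈ -17700 J

Isothermal: W = nRT ln(V₂/V₁).
W = (4.04)(8.314)(527) × ln(11.4/31)
  = 17701 × -1
W_by_gas = -17708 J.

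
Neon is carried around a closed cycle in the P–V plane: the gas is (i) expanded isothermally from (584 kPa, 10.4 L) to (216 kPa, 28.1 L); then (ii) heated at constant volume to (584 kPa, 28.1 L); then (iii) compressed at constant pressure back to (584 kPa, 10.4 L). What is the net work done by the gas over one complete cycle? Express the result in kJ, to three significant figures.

W_net ≈ -4.30 kJ

Leg (i): W = PᵢVᵢ ln(V_f/Vᵢ) = (6074) ln(28.1/10.4) = 6037 J.
Leg (ii): W = 0.
Leg (iii): W = PΔV = (584)(10.4 − 28.1) = -10337 J.
W_net = 6037 − 10337 = -4300 J.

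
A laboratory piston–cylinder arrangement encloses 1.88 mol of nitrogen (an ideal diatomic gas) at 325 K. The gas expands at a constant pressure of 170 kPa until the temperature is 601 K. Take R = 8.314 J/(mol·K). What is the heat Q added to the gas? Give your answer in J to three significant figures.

Q ≈ 15100 J

Isobaric: W = nRΔT = (1.88)(8.314)(276) = 4314 J.
ΔU = nCᵥΔT with Cᵥ = 5R/2: ΔU = (1.88)(20.79)(276) = 10785 J.
Q = ΔU + W = 10785 + 4314 = 15099 J.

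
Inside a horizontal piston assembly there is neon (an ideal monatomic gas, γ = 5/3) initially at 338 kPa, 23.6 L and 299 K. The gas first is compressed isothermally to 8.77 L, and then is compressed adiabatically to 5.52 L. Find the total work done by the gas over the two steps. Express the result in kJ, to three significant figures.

Step 1 (isothermal): W = P₁V₁ ln(V₂/V₁) = (7977) ln(8.77/23.6) = -7896 J.
After step 1: P = 909.6 kPa, V = 8.77 L, T = 299 K.
Step 2 (adiabatic): W = (P₁V₁ − P₂V₂)/(γ−1) = (7977 − 10861)/0.667 = -4326 J.
W_total = -7896 − 4326 = -12223 J.

W_total ≈ -12.2 kJ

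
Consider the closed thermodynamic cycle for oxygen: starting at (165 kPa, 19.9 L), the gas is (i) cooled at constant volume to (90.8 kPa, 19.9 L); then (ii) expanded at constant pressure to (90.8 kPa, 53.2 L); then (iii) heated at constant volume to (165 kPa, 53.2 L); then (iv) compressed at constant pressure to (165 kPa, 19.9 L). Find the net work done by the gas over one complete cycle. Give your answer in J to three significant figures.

W_net ≈ -2470 J

Constant-volume legs do no work.
W(ii) = (90.8)(53.2 − 19.9) = 3024 J; W(iv) = (165)(19.9 − 53.2) = -5495 J.
W_net = 3024 − 5495 = -2471 J (the counter-clockwise enclosed area).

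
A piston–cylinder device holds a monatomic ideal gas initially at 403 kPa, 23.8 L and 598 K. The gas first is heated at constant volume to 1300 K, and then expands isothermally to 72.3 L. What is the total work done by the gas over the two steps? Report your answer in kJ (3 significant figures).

Step 1 (isochoric): W = 0 (constant volume).
After step 1: P = 876.1 kPa (V unchanged).
Step 2 (isothermal): W = P₁V₁ ln(V₂/V₁) = (20851) ln(72.3/23.8) = 23168 J.
W_total = 0 + 23168 = 23168 J.

W_total ≈ 23.2 kJ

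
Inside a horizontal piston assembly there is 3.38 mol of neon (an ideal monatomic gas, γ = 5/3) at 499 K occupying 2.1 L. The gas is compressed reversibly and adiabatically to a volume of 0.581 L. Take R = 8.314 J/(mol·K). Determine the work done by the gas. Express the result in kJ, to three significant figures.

Adiabatic: TV^(γ−1) = const with γ = 5/3.
T₂ = T₁ (V₁/V₂)^(γ−1) = 499 × (2.1/0.581)^0.667 = 499 × 2.355 = 1175 K.
W_by = nCᵥ(T₁ − T₂) = (3.38)(12.47)(499 − 1175) = -28505 J.

W ≈ -28.5 kJ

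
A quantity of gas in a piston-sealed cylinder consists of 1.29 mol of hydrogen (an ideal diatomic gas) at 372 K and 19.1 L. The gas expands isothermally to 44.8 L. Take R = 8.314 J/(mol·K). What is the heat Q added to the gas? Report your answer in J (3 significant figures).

Isothermal ⇒ ΔU = 0, so Q = W = nRT ln(V₂/V₁).
Q = (1.29)(8.314)(372) ln(44.8/19.1) = 3990 × 0.8525 = 3401 J.

Q ≈ 3400 J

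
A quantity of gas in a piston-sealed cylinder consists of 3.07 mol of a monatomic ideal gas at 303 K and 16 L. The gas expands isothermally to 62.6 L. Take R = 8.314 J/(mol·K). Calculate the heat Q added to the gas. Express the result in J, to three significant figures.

Isothermal ⇒ ΔU = 0, so Q = W = nRT ln(V₂/V₁).
Q = (3.07)(8.314)(303) ln(62.6/16) = 7734 × 1.364 = 10550 J.

Q ≈ 10600 J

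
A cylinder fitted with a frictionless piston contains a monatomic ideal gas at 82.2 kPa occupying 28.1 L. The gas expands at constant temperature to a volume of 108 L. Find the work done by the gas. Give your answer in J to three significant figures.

W ≈ 3110 J

Isothermal: W = nRT ln(V₂/V₁) = P₁V₁ ln(V₂/V₁).
P₁V₁ = (82.2 kPa)(28.1 L) = 2310 J.
W = 2310 × ln(108/28.1) = 2310 × 1.346
W_by_gas = 3110 J.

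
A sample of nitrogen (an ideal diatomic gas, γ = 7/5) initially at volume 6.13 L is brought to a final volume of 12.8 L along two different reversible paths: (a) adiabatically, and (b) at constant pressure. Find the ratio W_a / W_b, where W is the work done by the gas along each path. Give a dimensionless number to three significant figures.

W_a / W_b ≈ 0.586

Path (a) adiabatic: W = P₁V₁(1 − (V₁/V₂)^(γ−1))/(γ−1) → W_a/(P₁V₁) = 0.6377.
Path (b) isobaric: W = P₁(V₂ − V₁) → W_b/(P₁V₁) = 1.088.
W_a / W_b = 0.6377 / 1.088 = 0.5861.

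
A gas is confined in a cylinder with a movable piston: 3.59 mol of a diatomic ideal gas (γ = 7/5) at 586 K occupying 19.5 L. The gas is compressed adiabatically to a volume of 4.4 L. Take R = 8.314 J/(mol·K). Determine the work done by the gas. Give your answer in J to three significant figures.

W ≈ -35600 J

Adiabatic: TV^(γ−1) = const with γ = 7/5.
T₂ = T₁ (V₁/V₂)^(γ−1) = 586 × (19.5/4.4)^0.4 = 586 × 1.814 = 1063 K.
W_by = nCᵥ(T₁ − T₂) = (3.59)(20.79)(586 − 1063) = -35592 J.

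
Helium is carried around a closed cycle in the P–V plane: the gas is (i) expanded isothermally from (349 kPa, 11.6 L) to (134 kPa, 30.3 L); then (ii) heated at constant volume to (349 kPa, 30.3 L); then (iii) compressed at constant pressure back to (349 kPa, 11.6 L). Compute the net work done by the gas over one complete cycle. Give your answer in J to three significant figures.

W_net ≈ -2640 J

Leg (i): W = PᵢVᵢ ln(V_f/Vᵢ) = (4048) ln(30.3/11.6) = 3887 J.
Leg (ii): W = 0.
Leg (iii): W = PΔV = (349)(11.6 − 30.3) = -6526 J.
W_net = 3887 − 6526 = -2639 J.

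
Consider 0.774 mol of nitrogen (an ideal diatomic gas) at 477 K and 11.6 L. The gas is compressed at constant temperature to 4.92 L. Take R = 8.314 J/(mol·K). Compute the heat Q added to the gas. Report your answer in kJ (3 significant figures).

Q ≈ -2.63 kJ

Isothermal ⇒ ΔU = 0, so Q = W = nRT ln(V₂/V₁).
Q = (0.774)(8.314)(477) ln(4.92/11.6) = 3070 × -0.8577 = -2633 J.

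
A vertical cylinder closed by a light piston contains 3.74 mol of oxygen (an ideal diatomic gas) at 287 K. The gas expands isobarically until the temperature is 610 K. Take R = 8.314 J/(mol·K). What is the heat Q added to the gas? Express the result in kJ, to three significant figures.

Q ≈ 35.2 kJ

Isobaric: W = nRΔT = (3.74)(8.314)(323) = 10043 J.
ΔU = nCᵥΔT with Cᵥ = 5R/2: ΔU = (3.74)(20.79)(323) = 25109 J.
Q = ΔU + W = 25109 + 10043 = 35152 J.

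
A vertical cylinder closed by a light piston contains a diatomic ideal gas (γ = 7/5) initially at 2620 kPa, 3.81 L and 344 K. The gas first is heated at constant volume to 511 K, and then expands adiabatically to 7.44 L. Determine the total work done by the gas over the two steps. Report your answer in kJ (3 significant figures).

Step 1 (isochoric): W = 0 (constant volume).
After step 1: P = 3892 kPa (V unchanged).
Step 2 (adiabatic): W = (P₁V₁ − P₂V₂)/(γ−1) = (14828 − 11346)/0.4 = 8706 J.
W_total = 0 + 8706 = 8706 J.

W_total ≈ 8.71 kJ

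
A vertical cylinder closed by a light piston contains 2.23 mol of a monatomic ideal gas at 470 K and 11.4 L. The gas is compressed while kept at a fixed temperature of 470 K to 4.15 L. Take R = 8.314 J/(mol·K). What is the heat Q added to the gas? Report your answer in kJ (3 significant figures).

Q ≈ -8.81 kJ

Isothermal ⇒ ΔU = 0, so Q = W = nRT ln(V₂/V₁).
Q = (2.23)(8.314)(470) ln(4.15/11.4) = 8714 × -1.011 = -8805 J.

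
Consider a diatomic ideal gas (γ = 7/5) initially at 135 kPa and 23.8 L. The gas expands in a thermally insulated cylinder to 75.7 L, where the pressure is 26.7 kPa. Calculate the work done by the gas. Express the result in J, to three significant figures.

W ≈ 2980 J

Adiabatic: W = (P₁V₁ − P₂V₂)/(γ − 1) with γ = 7/5.
P₁V₁ = 3213 J, P₂V₂ = 2021 J.
W = (3213 − 2021) / 0.4 = 2980 J.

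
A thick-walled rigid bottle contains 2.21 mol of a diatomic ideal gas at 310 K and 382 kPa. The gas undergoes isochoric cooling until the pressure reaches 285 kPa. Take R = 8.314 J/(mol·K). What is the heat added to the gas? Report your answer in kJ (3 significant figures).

Constant volume ⇒ W = 0, so Q = ΔU = nCᵥΔT with Cᵥ = 5R/2 = 20.79 J/(mol·K).
At constant V, T₂/T₁ = P₂/P₁ ⇒ ΔT = T₁(P₂/P₁ − 1) = 310·(285/382 − 1) = -78.72 K.
ΔU = (2.21)(20.79)(-78.72) = -3616 J.

Q ≈ -3.62 kJ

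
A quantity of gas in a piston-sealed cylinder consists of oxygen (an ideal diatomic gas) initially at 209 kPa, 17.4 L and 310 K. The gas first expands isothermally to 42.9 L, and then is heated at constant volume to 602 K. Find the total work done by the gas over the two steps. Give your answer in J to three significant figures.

Step 1 (isothermal): W = P₁V₁ ln(V₂/V₁) = (3637) ln(42.9/17.4) = 3282 J.
Step 2 (isochoric): W = 0 (constant volume).
W_total = 3282 + 0 = 3282 J.

W_total ≈ 3280 J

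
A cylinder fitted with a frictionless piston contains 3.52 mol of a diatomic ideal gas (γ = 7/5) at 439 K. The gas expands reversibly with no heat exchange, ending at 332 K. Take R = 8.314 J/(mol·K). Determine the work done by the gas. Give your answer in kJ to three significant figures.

W ≈ 7.83 kJ

Adiabatic ⇒ Q = 0, so W_by = −ΔU = nCᵥ(T₁ − T₂).
Cᵥ = 5R/2 = 20.79 J/(mol·K).
W = (3.52)(20.79)(439 − 332) = 7828 J.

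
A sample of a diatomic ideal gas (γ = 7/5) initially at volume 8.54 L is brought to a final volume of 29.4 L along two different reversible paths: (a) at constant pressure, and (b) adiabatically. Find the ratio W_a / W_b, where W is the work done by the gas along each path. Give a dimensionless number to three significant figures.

Path (a) isobaric: W = P₁(V₂ − V₁) → W_a/(P₁V₁) = 2.443.
Path (b) adiabatic: W = P₁V₁(1 − (V₁/V₂)^(γ−1))/(γ−1) → W_b/(P₁V₁) = 0.9753.
W_a / W_b = 2.443 / 0.9753 = 2.504.

W_a / W_b ≈ 2.50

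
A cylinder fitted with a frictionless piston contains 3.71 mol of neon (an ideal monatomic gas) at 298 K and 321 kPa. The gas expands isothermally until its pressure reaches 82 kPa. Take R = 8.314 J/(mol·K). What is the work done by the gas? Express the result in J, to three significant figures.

Isothermal process: W = nRT ln(V₂/V₁) = nRT ln(P₁/P₂).
W = (3.71)(8.314)(298) × ln(321/82)
  = 9192 × ln(3.915) = 9192 × 1.365
W_by_gas = 12544 J.

W ≈ 12500 J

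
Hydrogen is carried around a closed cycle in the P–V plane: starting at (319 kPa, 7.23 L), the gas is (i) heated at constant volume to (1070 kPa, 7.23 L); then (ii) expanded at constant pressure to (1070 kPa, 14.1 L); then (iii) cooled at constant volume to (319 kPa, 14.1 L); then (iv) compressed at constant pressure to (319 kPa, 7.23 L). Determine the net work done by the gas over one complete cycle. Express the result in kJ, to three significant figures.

Constant-volume legs do no work.
W(ii) = (1070)(14.1 − 7.23) = 7351 J; W(iv) = (319)(7.23 − 14.1) = -2192 J.
W_net = 7351 − 2192 = 5159 J (the clockwise enclosed area).

W_net ≈ 5.16 kJ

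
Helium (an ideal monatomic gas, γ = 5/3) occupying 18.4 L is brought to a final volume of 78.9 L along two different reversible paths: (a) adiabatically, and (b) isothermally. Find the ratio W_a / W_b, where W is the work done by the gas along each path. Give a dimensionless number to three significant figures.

Path (a) adiabatic: W = P₁V₁(1 − (V₁/V₂)^(γ−1))/(γ−1) → W_a/(P₁V₁) = 0.9317.
Path (b) isothermal: W = P₁V₁ ln(V₂/V₁) → W_b/(P₁V₁) = 1.456.
W_a / W_b = 0.9317 / 1.456 = 0.64.

W_a / W_b ≈ 0.640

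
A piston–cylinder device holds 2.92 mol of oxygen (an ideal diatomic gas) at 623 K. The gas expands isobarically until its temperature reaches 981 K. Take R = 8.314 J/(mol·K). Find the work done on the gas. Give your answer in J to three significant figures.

Isobaric: W = P ΔV = nR ΔT.
W = (2.92)(8.314)(981 − 623) = 8691 J.
Work on gas = −W_by = -8691 J.

W ≈ -8690 J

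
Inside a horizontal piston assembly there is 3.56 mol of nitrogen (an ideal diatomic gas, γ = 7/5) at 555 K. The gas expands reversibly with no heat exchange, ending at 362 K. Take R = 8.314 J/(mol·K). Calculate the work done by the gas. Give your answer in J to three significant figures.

W ≈ 14300 J

Adiabatic ⇒ Q = 0, so W_by = −ΔU = nCᵥ(T₁ − T₂).
Cᵥ = 5R/2 = 20.79 J/(mol·K).
W = (3.56)(20.79)(555 − 362) = 14281 J.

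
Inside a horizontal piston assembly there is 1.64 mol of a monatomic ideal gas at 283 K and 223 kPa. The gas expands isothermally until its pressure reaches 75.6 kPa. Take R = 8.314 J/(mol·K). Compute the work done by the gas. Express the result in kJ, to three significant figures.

W ≈ 4.17 kJ

Isothermal process: W = nRT ln(V₂/V₁) = nRT ln(P₁/P₂).
W = (1.64)(8.314)(283) × ln(223/75.6)
  = 3859 × ln(2.95) = 3859 × 1.082
W_by_gas = 4174 J.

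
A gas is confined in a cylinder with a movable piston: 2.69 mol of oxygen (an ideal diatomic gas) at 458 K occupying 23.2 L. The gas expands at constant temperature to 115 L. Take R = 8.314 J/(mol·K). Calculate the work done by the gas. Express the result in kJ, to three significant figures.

W ≈ 16.4 kJ

Isothermal: W = nRT ln(V₂/V₁).
W = (2.69)(8.314)(458) × ln(115/23.2)
  = 10243 × 1.601
W_by_gas = 16397 J.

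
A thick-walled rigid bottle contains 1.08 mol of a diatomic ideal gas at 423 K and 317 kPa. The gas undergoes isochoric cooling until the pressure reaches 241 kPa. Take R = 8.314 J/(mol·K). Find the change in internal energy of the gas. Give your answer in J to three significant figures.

Constant volume ⇒ W = 0, so Q = ΔU = nCᵥΔT with Cᵥ = 5R/2 = 20.79 J/(mol·K).
At constant V, T₂/T₁ = P₂/P₁ ⇒ ΔT = T₁(P₂/P₁ − 1) = 423·(241/317 − 1) = -101.4 K.
ΔU = (1.08)(20.79)(-101.4) = -2277 J.

ΔU ≈ -2280 J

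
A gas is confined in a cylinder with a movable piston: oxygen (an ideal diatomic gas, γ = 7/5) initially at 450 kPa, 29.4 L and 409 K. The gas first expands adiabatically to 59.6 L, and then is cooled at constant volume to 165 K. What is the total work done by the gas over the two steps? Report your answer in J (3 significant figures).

W_total ≈ 8140 J

Step 1 (adiabatic): W = (P₁V₁ − P₂V₂)/(γ−1) = (13230 − 9972)/0.4 = 8144 J.
Step 2 (isochoric): W = 0 (constant volume).
W_total = 8144 + 0 = 8144 J.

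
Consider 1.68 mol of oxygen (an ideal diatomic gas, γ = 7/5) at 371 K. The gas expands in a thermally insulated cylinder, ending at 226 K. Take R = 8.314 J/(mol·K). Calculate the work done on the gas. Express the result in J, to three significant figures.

W ≈ -5060 J

Adiabatic ⇒ Q = 0, so W_by = −ΔU = nCᵥ(T₁ − T₂).
Cᵥ = 5R/2 = 20.79 J/(mol·K).
W = (1.68)(20.79)(371 − 226) = 5063 J.
Work on gas = −W_by = -5063 J.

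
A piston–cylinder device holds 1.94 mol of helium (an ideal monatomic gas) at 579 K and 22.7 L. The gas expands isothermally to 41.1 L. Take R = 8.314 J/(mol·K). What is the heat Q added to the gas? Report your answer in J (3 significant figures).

Q ≈ 5540 J

Isothermal ⇒ ΔU = 0, so Q = W = nRT ln(V₂/V₁).
Q = (1.94)(8.314)(579) ln(41.1/22.7) = 9339 × 0.5936 = 5544 J.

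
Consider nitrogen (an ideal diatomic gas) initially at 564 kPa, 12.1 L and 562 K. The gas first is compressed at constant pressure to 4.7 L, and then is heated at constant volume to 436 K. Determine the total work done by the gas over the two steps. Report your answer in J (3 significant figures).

W_total ≈ -4170 J

Step 1 (isobaric): W = PΔV = (564 kPa)(4.7 − 12.1 L) = -4174 J.
Step 2 (isochoric): W = 0 (constant volume).
W_total = -4174 + 0 = -4174 J.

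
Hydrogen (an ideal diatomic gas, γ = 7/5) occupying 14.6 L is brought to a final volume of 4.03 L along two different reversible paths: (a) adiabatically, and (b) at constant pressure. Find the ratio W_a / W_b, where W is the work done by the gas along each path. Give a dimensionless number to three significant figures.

Path (a) adiabatic: W = P₁V₁(1 − (V₁/V₂)^(γ−1))/(γ−1) → W_a/(P₁V₁) = -1.684.
Path (b) isobaric: W = P₁(V₂ − V₁) → W_b/(P₁V₁) = -0.724.
W_a / W_b = -1.684 / -0.724 = 2.326.

W_a / W_b ≈ 2.33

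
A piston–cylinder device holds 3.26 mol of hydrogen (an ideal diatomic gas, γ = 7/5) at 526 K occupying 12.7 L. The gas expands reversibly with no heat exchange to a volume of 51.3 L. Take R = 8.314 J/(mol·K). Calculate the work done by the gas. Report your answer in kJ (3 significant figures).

W ≈ 15.3 kJ

Adiabatic: TV^(γ−1) = const with γ = 7/5.
T₂ = T₁ (V₁/V₂)^(γ−1) = 526 × (12.7/51.3)^0.4 = 526 × 0.5721 = 300.9 K.
W_by = nCᵥ(T₁ − T₂) = (3.26)(20.79)(526 − 300.9) = 15251 J.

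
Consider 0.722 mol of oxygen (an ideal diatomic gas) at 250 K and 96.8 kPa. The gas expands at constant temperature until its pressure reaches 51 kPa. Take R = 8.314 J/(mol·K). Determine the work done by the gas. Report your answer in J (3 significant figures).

W ≈ 962 J

Isothermal process: W = nRT ln(V₂/V₁) = nRT ln(P₁/P₂).
W = (0.722)(8.314)(250) × ln(96.8/51)
  = 1501 × ln(1.898) = 1501 × 0.6408
W_by_gas = 961.7 J.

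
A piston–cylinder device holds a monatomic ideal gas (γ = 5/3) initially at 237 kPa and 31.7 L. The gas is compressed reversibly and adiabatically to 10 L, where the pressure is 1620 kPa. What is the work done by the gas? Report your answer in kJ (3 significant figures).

Adiabatic: W = (P₁V₁ − P₂V₂)/(γ − 1) with γ = 5/3.
P₁V₁ = 7513 J, P₂V₂ = 16200 J.
W = (7513 − 16200) / 0.6667 = -13031 J.

W ≈ -13.0 kJ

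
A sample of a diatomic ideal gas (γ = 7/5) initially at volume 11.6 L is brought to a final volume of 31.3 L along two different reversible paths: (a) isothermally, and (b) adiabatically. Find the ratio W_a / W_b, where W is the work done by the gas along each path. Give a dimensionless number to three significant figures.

W_a / W_b ≈ 1.21

Path (a) isothermal: W = P₁V₁ ln(V₂/V₁) → W_a/(P₁V₁) = 0.9926.
Path (b) adiabatic: W = P₁V₁(1 − (V₁/V₂)^(γ−1))/(γ−1) → W_b/(P₁V₁) = 0.8192.
W_a / W_b = 0.9926 / 0.8192 = 1.212.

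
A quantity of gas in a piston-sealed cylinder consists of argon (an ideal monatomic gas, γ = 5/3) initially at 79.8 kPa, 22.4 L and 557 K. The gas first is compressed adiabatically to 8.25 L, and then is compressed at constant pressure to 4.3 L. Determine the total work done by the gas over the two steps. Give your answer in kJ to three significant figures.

Step 1 (adiabatic): W = (P₁V₁ − P₂V₂)/(γ−1) = (1788 − 3479)/0.667 = -2537 J.
After step 1: P = 421.7 kPa, V = 8.25 L, T = 1084 K.
Step 2 (isobaric): W = PΔV = (421.7 kPa)(4.3 − 8.25 L) = -1666 J.
W_total = -2537 − 1666 = -4203 J.

W_total ≈ -4.20 kJ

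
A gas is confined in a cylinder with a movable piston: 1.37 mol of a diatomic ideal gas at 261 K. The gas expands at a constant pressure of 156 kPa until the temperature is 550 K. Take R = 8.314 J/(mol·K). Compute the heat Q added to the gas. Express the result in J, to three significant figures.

Isobaric: W = nRΔT = (1.37)(8.314)(289) = 3292 J.
ΔU = nCᵥΔT with Cᵥ = 5R/2: ΔU = (1.37)(20.79)(289) = 8229 J.
Q = ΔU + W = 8229 + 3292 = 11521 J.

Q ≈ 11500 J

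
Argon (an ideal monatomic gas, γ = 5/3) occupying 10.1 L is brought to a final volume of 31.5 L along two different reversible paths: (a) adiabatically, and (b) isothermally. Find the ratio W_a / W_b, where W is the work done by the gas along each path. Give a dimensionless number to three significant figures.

Path (a) adiabatic: W = P₁V₁(1 − (V₁/V₂)^(γ−1))/(γ−1) → W_a/(P₁V₁) = 0.7973.
Path (b) isothermal: W = P₁V₁ ln(V₂/V₁) → W_b/(P₁V₁) = 1.137.
W_a / W_b = 0.7973 / 1.137 = 0.701.

W_a / W_b ≈ 0.701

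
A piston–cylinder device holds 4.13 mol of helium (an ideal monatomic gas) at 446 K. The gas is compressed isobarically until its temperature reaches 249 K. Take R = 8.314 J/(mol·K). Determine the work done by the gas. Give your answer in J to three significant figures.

Isobaric: W = P ΔV = nR ΔT.
W = (4.13)(8.314)(249 − 446) = -6764 J.

W ≈ -6760 J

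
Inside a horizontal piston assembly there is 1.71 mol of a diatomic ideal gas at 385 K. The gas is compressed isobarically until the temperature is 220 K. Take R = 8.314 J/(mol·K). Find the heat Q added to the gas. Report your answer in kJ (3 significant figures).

Q ≈ -8.21 kJ

Isobaric: W = nRΔT = (1.71)(8.314)(-165) = -2346 J.
ΔU = nCᵥΔT with Cᵥ = 5R/2: ΔU = (1.71)(20.79)(-165) = -5864 J.
Q = ΔU + W = -5864 − 2346 = -8210 J.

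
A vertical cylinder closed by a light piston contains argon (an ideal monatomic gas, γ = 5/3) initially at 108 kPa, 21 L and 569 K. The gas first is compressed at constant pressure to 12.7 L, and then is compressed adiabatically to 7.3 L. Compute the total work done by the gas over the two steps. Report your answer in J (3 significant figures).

Step 1 (isobaric): W = PΔV = (108 kPa)(12.7 − 21 L) = -896.4 J.
After step 1: P = 108 kPa, V = 12.7 L, T = 344.1 K.
Step 2 (adiabatic): W = (P₁V₁ − P₂V₂)/(γ−1) = (1372 − 1984)/0.667 = -918.6 J.
W_total = -896.4 − 918.6 = -1815 J.

W_total ≈ -1820 J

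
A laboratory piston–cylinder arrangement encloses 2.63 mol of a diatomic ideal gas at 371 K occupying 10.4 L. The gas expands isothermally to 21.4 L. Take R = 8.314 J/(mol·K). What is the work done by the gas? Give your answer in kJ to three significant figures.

Isothermal: W = nRT ln(V₂/V₁).
W = (2.63)(8.314)(371) × ln(21.4/10.4)
  = 8112 × 0.7216
W_by_gas = 5854 J.

W ≈ 5.85 kJ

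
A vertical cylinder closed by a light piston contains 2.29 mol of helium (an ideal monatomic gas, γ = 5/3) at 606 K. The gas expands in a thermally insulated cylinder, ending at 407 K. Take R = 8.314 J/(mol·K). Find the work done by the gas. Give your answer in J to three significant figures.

Adiabatic ⇒ Q = 0, so W_by = −ΔU = nCᵥ(T₁ − T₂).
Cᵥ = 3R/2 = 12.47 J/(mol·K).
W = (2.29)(12.47)(606 − 407) = 5683 J.

W ≈ 5680 J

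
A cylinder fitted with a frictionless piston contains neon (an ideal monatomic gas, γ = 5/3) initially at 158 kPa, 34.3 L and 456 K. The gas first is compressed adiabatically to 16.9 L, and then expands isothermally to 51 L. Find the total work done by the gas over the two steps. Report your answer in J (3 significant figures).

Step 1 (adiabatic): W = (P₁V₁ − P₂V₂)/(γ−1) = (5419 − 8687)/0.667 = -4902 J.
After step 1: P = 514 kPa, V = 16.9 L, T = 731 K.
Step 2 (isothermal): W = P₁V₁ ln(V₂/V₁) = (8687) ln(51/16.9) = 9595 J.
W_total = -4902 + 9595 = 4693 J.

W_total ≈ 4690 J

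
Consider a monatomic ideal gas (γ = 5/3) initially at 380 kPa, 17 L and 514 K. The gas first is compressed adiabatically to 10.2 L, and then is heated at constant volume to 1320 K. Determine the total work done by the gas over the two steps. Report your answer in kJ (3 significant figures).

W_total ≈ -3.93 kJ

Step 1 (adiabatic): W = (P₁V₁ − P₂V₂)/(γ−1) = (6460 − 9081)/0.667 = -3931 J.
Step 2 (isochoric): W = 0 (constant volume).
W_total = -3931 + 0 = -3931 J.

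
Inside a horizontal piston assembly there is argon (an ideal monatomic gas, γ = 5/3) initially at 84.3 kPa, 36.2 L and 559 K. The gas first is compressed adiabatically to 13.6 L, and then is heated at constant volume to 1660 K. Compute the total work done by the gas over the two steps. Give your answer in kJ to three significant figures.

Step 1 (adiabatic): W = (P₁V₁ − P₂V₂)/(γ−1) = (3052 − 5861)/0.667 = -4214 J.
Step 2 (isochoric): W = 0 (constant volume).
W_total = -4214 + 0 = -4214 J.

W_total ≈ -4.21 kJ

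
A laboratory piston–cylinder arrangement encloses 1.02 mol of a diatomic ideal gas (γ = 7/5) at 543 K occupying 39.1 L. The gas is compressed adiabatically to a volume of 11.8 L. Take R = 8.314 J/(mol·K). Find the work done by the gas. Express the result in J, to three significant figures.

Adiabatic: TV^(γ−1) = const with γ = 7/5.
T₂ = T₁ (V₁/V₂)^(γ−1) = 543 × (39.1/11.8)^0.4 = 543 × 1.615 = 876.8 K.
W_by = nCᵥ(T₁ − T₂) = (1.02)(20.79)(543 − 876.8) = -7078 J.

W ≈ -7080 J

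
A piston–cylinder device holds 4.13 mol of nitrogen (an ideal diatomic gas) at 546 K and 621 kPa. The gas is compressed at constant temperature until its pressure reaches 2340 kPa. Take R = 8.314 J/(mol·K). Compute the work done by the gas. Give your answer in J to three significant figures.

W ≈ -24900 J

Isothermal process: W = nRT ln(V₂/V₁) = nRT ln(P₁/P₂).
W = (4.13)(8.314)(546) × ln(621/2340)
  = 18748 × ln(0.2654) = 18748 × -1.327
W_by_gas = -24871 J.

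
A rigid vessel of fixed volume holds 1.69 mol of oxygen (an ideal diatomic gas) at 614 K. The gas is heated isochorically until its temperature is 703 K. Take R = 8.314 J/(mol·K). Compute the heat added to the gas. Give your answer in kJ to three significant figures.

Constant volume ⇒ W = 0, so Q = ΔU = nCᵥΔT with Cᵥ = 5R/2 = 20.79 J/(mol·K).
ΔU = (1.69)(20.79)(703 − 614) = 3126 J.

Q ≈ 3.13 kJ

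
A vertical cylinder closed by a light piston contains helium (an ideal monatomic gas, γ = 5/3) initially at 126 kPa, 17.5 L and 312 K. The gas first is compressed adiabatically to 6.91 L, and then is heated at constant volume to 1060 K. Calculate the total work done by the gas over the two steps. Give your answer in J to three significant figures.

Step 1 (adiabatic): W = (P₁V₁ − P₂V₂)/(γ−1) = (2205 − 4097)/0.667 = -2838 J.
Step 2 (isochoric): W = 0 (constant volume).
W_total = -2838 + 0 = -2838 J.

W_total ≈ -2840 J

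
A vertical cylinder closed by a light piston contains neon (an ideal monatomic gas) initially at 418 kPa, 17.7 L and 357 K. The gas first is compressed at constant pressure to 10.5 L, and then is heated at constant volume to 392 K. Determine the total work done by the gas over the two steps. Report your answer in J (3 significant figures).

W_total ≈ -3010 J

Step 1 (isobaric): W = PΔV = (418 kPa)(10.5 − 17.7 L) = -3010 J.
Step 2 (isochoric): W = 0 (constant volume).
W_total = -3010 + 0 = -3010 J.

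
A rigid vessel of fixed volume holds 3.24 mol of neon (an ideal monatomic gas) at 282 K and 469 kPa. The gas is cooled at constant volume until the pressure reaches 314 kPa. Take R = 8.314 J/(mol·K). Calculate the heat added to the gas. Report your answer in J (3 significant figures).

Constant volume ⇒ W = 0, so Q = ΔU = nCᵥΔT with Cᵥ = 3R/2 = 12.47 J/(mol·K).
At constant V, T₂/T₁ = P₂/P₁ ⇒ ΔT = T₁(P₂/P₁ − 1) = 282·(314/469 − 1) = -93.2 K.
ΔU = (3.24)(12.47)(-93.2) = -3766 J.

Q ≈ -3770 J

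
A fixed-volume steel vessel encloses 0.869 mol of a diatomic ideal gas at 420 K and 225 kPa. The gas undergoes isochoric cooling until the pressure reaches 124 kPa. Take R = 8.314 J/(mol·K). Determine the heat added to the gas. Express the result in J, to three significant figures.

Constant volume ⇒ W = 0, so Q = ΔU = nCᵥΔT with Cᵥ = 5R/2 = 20.79 J/(mol·K).
At constant V, T₂/T₁ = P₂/P₁ ⇒ ΔT = T₁(P₂/P₁ − 1) = 420·(124/225 − 1) = -188.5 K.
ΔU = (0.869)(20.79)(-188.5) = -3405 J.

Q ≈ -3410 J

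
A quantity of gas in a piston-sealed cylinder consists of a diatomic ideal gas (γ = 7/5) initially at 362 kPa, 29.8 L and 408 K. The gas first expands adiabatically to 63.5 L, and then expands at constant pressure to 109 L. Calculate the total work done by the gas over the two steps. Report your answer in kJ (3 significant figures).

Step 1 (adiabatic): W = (P₁V₁ − P₂V₂)/(γ−1) = (10788 − 7971)/0.4 = 7042 J.
After step 1: P = 125.5 kPa, V = 63.5 L, T = 301.5 K.
Step 2 (isobaric): W = PΔV = (125.5 kPa)(109 − 63.5 L) = 5711 J.
W_total = 7042 + 5711 = 12753 J.

W_total ≈ 12.8 kJ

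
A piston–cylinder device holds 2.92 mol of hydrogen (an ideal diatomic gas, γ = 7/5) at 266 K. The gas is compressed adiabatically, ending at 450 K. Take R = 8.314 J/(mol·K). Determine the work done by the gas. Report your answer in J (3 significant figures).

Adiabatic ⇒ Q = 0, so W_by = −ΔU = nCᵥ(T₁ − T₂).
Cᵥ = 5R/2 = 20.79 J/(mol·K).
W = (2.92)(20.79)(266 − 450) = -11167 J.

W ≈ -11200 J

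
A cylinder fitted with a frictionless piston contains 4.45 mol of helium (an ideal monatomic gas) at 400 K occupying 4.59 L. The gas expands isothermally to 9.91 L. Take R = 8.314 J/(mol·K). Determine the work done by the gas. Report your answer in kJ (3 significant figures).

W ≈ 11.4 kJ

Isothermal: W = nRT ln(V₂/V₁).
W = (4.45)(8.314)(400) × ln(9.91/4.59)
  = 14799 × 0.7697
W_by_gas = 11390 J.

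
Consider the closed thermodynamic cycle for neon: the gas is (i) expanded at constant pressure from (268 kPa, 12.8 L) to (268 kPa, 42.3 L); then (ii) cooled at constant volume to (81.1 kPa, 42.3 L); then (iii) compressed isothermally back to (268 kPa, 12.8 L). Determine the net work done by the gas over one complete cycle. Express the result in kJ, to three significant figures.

W_net ≈ 3.81 kJ

Leg (i): W = PΔV = (268)(42.3 − 12.8) = 7906 J.
Leg (ii): W = 0.
Leg (iii): W = PᵢVᵢ ln(V_f/Vᵢ) = (3431) ln(12.8/42.3) = -4101 J.
W_net = 7906 − 4101 = 3805 J.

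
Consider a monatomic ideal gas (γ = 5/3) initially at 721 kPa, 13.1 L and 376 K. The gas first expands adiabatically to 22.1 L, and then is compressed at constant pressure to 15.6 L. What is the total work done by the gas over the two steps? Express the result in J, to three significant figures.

W_total ≈ 2210 J

Step 1 (adiabatic): W = (P₁V₁ − P₂V₂)/(γ−1) = (9445 − 6665)/0.667 = 4170 J.
After step 1: P = 301.6 kPa, V = 22.1 L, T = 265.3 K.
Step 2 (isobaric): W = PΔV = (301.6 kPa)(15.6 − 22.1 L) = -1960 J.
W_total = 4170 − 1960 = 2210 J.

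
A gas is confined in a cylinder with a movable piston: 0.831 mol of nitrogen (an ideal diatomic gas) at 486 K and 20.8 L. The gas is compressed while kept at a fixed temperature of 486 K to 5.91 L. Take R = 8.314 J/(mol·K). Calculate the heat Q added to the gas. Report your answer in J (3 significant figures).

Isothermal ⇒ ΔU = 0, so Q = W = nRT ln(V₂/V₁).
Q = (0.831)(8.314)(486) ln(5.91/20.8) = 3358 × -1.258 = -4225 J.

Q ≈ -4230 J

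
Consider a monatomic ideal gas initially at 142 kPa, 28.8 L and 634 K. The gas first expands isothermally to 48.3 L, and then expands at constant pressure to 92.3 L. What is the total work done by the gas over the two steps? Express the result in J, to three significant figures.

Step 1 (isothermal): W = P₁V₁ ln(V₂/V₁) = (4090) ln(48.3/28.8) = 2115 J.
After step 1: P = 84.67 kPa, V = 48.3 L, T = 634 K.
Step 2 (isobaric): W = PΔV = (84.67 kPa)(92.3 − 48.3 L) = 3726 J.
W_total = 2115 + 3726 = 5840 J.

W_total ≈ 5840 J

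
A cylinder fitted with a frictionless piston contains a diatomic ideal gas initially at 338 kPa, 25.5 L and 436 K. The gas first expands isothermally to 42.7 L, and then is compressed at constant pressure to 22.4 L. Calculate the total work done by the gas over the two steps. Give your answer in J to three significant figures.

Step 1 (isothermal): W = P₁V₁ ln(V₂/V₁) = (8619) ln(42.7/25.5) = 4443 J.
After step 1: P = 201.9 kPa, V = 42.7 L, T = 436 K.
Step 2 (isobaric): W = PΔV = (201.9 kPa)(22.4 − 42.7 L) = -4098 J.
W_total = 4443 − 4098 = 345.7 J.

W_total ≈ 346 J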